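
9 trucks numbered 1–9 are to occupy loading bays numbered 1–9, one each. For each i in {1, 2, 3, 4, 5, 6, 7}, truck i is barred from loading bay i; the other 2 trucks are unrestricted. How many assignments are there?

165016

Let Aᵢ (for 1 ≤ i ≤ 7) be the placements that put truck i in its forbidden loading bay. Any j of these fix j positions, leaving (9−j)! ways to fill the rest, and there are C(7,j) ways to pick which j.
By inclusion–exclusion, the number of valid placements is Σ_{j=0}^{7} (−1)^j C(7,j)·(9−j)!.
Computing: 362880 − 282240 + 105840 − 25200 + 4200 − 504 + 42 − 2 = 165016.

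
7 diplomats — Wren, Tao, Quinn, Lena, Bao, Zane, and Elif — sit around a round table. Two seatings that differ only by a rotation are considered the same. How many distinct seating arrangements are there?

Seat Wren anywhere (absorbing the rotational symmetry), then permute the other 6: (6)! = 720.

720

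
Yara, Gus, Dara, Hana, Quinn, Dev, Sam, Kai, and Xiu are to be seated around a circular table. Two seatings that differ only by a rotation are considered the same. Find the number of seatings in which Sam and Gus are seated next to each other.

10080

Treat {Sam, Gus} as one unit (2 internal orders) and seat the resulting 8 units around the table: (7)! circular arrangements.
So 2 × (7)! = 2 × 5040 = 10080.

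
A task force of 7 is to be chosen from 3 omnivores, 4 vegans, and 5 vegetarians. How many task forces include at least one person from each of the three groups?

Total 7-person selections from all 12: C(12,7) = 792.
Subtract selections that omit an entire group: no omnivores → C(9,7) = 36; no vegans → C(8,7) = 8; no vegetarians → C(7,7) = 1.
Add back selections omitting two groups (i.e. drawn from a single group): C(3,7) + C(4,7) + C(5,7) = 0.
By inclusion–exclusion: 792 − 45 + 0 = 747.

747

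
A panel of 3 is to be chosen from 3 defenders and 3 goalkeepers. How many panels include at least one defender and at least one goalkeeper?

Unrestricted: C(6,3) = 20 ways to pick any 3 of the 6.
Selections missing a whole group: no defenders → C(3,3) = 1; no goalkeepers → C(3,3) = 1.
Both groups omitted at once is impossible, so 20 − 2 = 18.

18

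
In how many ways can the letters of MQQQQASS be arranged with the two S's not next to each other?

630

There are 8!/(4!·2!) = 840 arrangements of MQQQQASS in total.
Arrangements with the S's together: treat SS as one letter, giving (7)!/(4!) = 210.
Hence 840 − 210 = 630.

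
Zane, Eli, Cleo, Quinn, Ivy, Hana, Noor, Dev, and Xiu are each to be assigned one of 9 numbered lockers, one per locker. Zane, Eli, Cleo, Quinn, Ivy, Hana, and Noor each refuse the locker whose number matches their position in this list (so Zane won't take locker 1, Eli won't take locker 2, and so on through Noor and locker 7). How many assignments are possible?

Let Aᵢ (for 1 ≤ i ≤ 7) be the placements that put person i in their forbidden locker. Any j of these fix j positions, leaving (9−j)! ways to fill the rest, and there are C(7,j) ways to pick which j.
By inclusion–exclusion, the number of valid placements is Σ_{j=0}^{7} (−1)^j C(7,j)·(9−j)!.
Computing: 362880 − 282240 + 105840 − 25200 + 4200 − 504 + 42 − 2 = 165016.

165016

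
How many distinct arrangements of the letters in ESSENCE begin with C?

60

With the first slot taken by C, it remains to arrange the other 6 letters (ESSENE).
Those 6 letters have E appearing 3 times and S appearing twice, giving (6)!/(3!·2!) = 60.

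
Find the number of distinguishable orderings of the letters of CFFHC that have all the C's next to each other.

12

Treat the 2 copies of C as a single block. The multiset to arrange is then {CC, F, F, H}, 4 items in all.
That gives (4)!/(2!) = 12 arrangements.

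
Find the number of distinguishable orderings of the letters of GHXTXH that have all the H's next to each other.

60

Treat the 2 copies of H as a single block. The multiset to arrange is then {HH, G, T, X, X}, 5 items in all.
That gives (5)!/(2!) = 60 arrangements.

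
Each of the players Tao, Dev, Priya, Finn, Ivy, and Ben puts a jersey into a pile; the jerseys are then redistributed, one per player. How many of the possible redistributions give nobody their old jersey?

This is the derangement count D_6: permutations of 6 items with no fixed point.
By inclusion–exclusion this is Σ_{j=0}^{6} (−1)^j C(6,j)·(6−j)!.
Computing: 720 − 720 + 360 − 120 + 30 − 6 + 1 = 265.

265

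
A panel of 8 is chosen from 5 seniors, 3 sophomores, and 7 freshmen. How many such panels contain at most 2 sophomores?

5643

Split by how many sophomores are chosen (0 through 2).
Sum: C(3,0)·C(12,8) + C(3,1)·C(12,7) + C(3,2)·C(12,6) = 495 + 2376 + 2772 = 5643.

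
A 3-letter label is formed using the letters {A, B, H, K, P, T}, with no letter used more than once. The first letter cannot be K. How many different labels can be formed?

The first letter has 6−1 = 5 choices (anything except K).
The remaining 2 letters are filled from the other 5 symbols without repetition: 5 × 4 = 20.
Total: 5 × 20 = 100.

100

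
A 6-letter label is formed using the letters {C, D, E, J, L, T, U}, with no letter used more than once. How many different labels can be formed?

5040

With no repetition, fill the 6 letters in order: 7 choices, then 6, down to 2.
That product is 7 × 6 × 5 × 4 × 3 × 2 = 5040.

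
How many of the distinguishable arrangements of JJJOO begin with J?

Fix J in the first position and arrange the remaining 4 letters.
Those 4 letters have J appearing twice and O appearing twice, giving (4)!/(2!·2!) = 6.

6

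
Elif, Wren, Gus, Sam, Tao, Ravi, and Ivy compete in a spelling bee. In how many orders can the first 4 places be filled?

This is an ordered selection of 4 from 7: P(7,4).
That gives 7 × 6 × 5 × 4 = 840.

840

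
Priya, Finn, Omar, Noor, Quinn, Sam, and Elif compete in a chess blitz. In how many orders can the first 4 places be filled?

This is an ordered selection of 4 from 7: P(7,4).
That gives 7 × 6 × 5 × 4 = 840.

840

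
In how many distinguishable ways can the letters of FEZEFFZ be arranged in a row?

The 7 letters of FEZEFFZ have repeats: E appearing twice, F appearing 3 times, and Z appearing twice.
So there are 7! / (3!·2!·2!) = 210 distinguishable arrangements.

210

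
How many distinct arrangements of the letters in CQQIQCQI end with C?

Fix C in the last position and arrange the remaining 7 letters.
Those 7 letters have I appearing twice and Q appearing 4 times, giving (7)!/(4!·2!) = 105.

105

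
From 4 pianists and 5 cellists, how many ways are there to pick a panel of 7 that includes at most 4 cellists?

30

Split by how many cellists are chosen (0 through 4).
Sum: C(5,0)·C(4,7) + C(5,1)·C(4,6) + C(5,2)·C(4,5) + C(5,3)·C(4,4) + C(5,4)·C(4,3) = 0 + 0 + 0 + 10 + 20 = 30.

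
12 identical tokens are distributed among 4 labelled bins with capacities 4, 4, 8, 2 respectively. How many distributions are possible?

Without the upper bounds there are C(15,3) = 455 ways to split 12 among 4 bins.
Subtract solutions that violate a single cap (substitute x_i' = x_i − (cap_i+1)): x_1 ≥ 5 gives C(10,3) = 120; x_2 ≥ 5 gives C(10,3) = 120; x_3 ≥ 9 gives C(6,3) = 20; x_4 ≥ 3 gives C(12,3) = 220. Together 480.
Add back pairs where two caps are both exceeded: 10 + 0 + 35 + 0 + 35 + 1 = 81.
By inclusion–exclusion the count is 455 − 480 + 81 = 56.

56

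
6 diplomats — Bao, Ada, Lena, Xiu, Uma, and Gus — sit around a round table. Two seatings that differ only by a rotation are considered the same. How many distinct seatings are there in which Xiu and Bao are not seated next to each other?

72

Without the restriction there are (5)! = 120 seatings.
Seatings with Xiu beside Bao: treat them as a block with 2 internal orders, giving 2 × (4)! = 48.
Subtracting, 120 − 48 = 72.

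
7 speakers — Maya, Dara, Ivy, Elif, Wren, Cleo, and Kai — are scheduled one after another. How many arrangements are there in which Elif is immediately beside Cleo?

1440

Place the 5 others and the Elif-Cleo pair as 6 objects in a line; the pair has 2 internal arrangements.
So the count is 2·(6)! = 1440.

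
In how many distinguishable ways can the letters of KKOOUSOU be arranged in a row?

Letter multiplicities in KKOOUSOU: K×2, O×3, S×1, U×2.
Dividing 8! = 40320 by 3!·2!·2! = 24 for the repeated letters gives 1680.

1680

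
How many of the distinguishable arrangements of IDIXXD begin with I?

Fix I in the first position and arrange the remaining 5 letters.
Those 5 letters have D appearing twice and X appearing twice, giving (5)!/(2!·2!) = 30.

30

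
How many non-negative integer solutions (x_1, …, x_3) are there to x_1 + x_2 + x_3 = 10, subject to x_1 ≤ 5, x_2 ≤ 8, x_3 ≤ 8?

45

Ignoring the caps, the number of non-negative solutions to x_1+…+x_3 = 10 is C(12,2) = 66.
Subtract solutions that violate a single cap (substitute x_i' = x_i − (cap_i+1)): x_1 ≥ 6 gives C(6,2) = 15; x_2 ≥ 9 gives C(3,2) = 3; x_3 ≥ 9 gives C(3,2) = 3. Together 21.
No two caps can be exceeded simultaneously, so the pair terms are all 0.
By inclusion–exclusion the count is 66 − 21 + 0 = 45.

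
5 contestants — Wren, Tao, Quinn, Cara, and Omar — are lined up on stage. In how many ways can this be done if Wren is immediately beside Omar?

48

Treat {Wren, Omar} as a single unit. There are 4 units to order, and the pair itself can be ordered 2 ways.
So the count is 2·(4)! = 48.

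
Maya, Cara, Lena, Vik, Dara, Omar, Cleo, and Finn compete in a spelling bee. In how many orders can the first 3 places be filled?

336

There are 8 choices for 1st place, 7 for 2nd, and 6 for 3rd.
That gives 8 × 7 × 6 = 336.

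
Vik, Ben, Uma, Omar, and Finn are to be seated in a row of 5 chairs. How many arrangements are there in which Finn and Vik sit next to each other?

Place the 3 others and the Finn-Vik pair as 4 objects in a line; the pair has 2 internal arrangements.
So the count is 2·(4)! = 48.

48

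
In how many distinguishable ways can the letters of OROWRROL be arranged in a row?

1120

Letter multiplicities in OROWRROL: L×1, O×3, R×3, W×1.
So there are 8! / (3!·3!) = 1120 distinguishable arrangements.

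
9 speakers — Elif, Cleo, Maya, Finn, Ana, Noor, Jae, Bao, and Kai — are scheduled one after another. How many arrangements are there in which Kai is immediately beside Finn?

80640

Glue Kai and Finn into one block (2 internal orders), leaving 8 units to arrange in a row.
That gives 2 × 8! = 2 × 40320 = 80640.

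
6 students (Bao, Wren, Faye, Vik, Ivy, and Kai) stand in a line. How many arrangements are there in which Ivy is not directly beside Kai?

480

There are 6! = 720 arrangements in all. If Ivy and Kai are adjacent, merging them into one block gives 2·(5)! = 240 arrangements.
Complementary counting: 720 − 240 = 480.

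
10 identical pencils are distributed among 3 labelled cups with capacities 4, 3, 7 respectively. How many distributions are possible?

Ignoring the caps, the number of non-negative solutions to x_1+…+x_3 = 10 is C(12,2) = 66.
Subtract solutions that violate a single cap (substitute x_i' = x_i − (cap_i+1)): x_1 ≥ 5 gives C(7,2) = 21; x_2 ≥ 4 gives C(8,2) = 28; x_3 ≥ 8 gives C(4,2) = 6. Together 55.
Add back pairs where two caps are both exceeded: 3 + 0 + 0 = 3.
By inclusion–exclusion the count is 66 − 55 + 3 = 14.

14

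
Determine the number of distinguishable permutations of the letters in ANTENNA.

The 7 letters of ANTENNA have repeats: A appearing twice and N appearing 3 times.
So there are 7! / (3!·2!) = 420 distinguishable arrangements.

420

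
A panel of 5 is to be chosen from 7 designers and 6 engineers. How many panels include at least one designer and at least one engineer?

Unrestricted: C(13,5) = 1287 ways to pick any 5 of the 13.
Selections missing a whole group: no designers → C(6,5) = 6; no engineers → C(7,5) = 21.
Both groups omitted at once is impossible, so 1287 − 27 = 1260.

1260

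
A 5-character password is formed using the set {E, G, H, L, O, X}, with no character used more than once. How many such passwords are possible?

720

With no repetition, fill the 5 characters in order: 6 choices, then 5, down to 2.
That product is 6 × 5 × 4 × 3 × 2 = 720.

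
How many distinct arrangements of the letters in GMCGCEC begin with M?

With the first slot taken by M, it remains to arrange the other 6 letters (GCGCEC).
Those 6 letters have C appearing 3 times and G appearing twice, giving (6)!/(3!·2!) = 60.

60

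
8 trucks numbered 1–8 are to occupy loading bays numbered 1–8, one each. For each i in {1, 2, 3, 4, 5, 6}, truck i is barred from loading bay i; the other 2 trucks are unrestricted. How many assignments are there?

18806

Let Aᵢ (for 1 ≤ i ≤ 6) be the placements that put truck i in its forbidden loading bay. Any j of these fix j positions, leaving (8−j)! ways to fill the rest, and there are C(6,j) ways to pick which j.
By inclusion–exclusion, the number of valid placements is Σ_{j=0}^{6} (−1)^j C(6,j)·(8−j)!.
Computing: 40320 − 30240 + 10800 − 2400 + 360 − 36 + 2 = 18806.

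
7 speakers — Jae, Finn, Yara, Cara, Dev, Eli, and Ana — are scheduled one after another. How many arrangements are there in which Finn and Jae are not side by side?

3600

There are 7! = 5040 arrangements in all. If Finn and Jae are adjacent, merging them into one block gives 2·(6)! = 1440 arrangements.
Complementary counting: 5040 − 1440 = 3600.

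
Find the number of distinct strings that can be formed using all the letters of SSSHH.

Letter multiplicities in SSSHH: H×2, S×3.
So there are 5! / (3!·2!) = 10 distinguishable arrangements.

10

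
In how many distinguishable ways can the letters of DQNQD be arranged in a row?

30

DQNQD has 5 letters with D appearing twice and Q appearing twice.
Dividing 5! = 120 by 2!·2! = 4 for the repeated letters gives 30.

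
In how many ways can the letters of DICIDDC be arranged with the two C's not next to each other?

150

There are 7!/(3!·2!·2!) = 210 arrangements of DICIDDC in total.
If the two C's are adjacent, glue them into one block, leaving 6 items to arrange: (6)!/(3!·2!) = 60 ways.
Subtracting, 210 − 60 = 150 arrangements keep the C's apart.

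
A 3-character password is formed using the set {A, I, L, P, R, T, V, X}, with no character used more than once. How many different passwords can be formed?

With no repetition, fill the 3 characters in order: 8 choices, then 7, down to 6.
8 × 7 × 6 = 336.

336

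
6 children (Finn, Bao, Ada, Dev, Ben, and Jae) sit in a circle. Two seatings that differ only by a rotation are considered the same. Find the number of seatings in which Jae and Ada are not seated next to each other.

72

Without the restriction there are (5)! = 120 seatings.
Those with Jae next to Ada: fuse the pair into one unit and seat 5 units around a circle — 2·(4)! = 48.
Subtracting, 120 − 48 = 72.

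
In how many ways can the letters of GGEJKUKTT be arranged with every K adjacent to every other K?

Treat the 2 copies of K as a single block. The multiset to arrange is then {KK, E, G, G, J, T, T, U}, 8 items in all.
That gives (8)!/(2!·2!) = 10080 arrangements.

10080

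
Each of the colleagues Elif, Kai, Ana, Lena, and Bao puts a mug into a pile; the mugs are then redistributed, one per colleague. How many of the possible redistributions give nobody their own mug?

Let Aᵢ be the assignments in which colleague i gets their own mug. We want the size of the complement of A₁∪…∪A_5.
By inclusion–exclusion this is Σ_{j=0}^{5} (−1)^j C(5,j)·(5−j)!.
Computing: 120 − 120 + 60 − 20 + 5 − 1 = 44.

44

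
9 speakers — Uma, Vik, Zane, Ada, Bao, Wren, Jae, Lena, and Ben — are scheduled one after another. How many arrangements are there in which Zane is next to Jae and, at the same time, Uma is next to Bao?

20160

Treat {Zane,Jae} as one block (2 orders) and {Uma,Bao} as another (2 orders).
That leaves 7 units to arrange: 2 × 2 × 7! = 4 × 5040 = 20160.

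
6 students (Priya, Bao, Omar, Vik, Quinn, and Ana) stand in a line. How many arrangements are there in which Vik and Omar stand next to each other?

Treat {Vik, Omar} as a single unit. There are 5 units to order, and the pair itself can be ordered 2 ways.
That gives 2 × 5! = 2 × 120 = 240.

240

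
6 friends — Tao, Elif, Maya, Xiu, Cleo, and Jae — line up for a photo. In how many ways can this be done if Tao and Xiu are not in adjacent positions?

480

There are 6! = 720 arrangements in all. If Tao and Xiu are adjacent, merging them into one block gives 2·(5)! = 240 arrangements.
Complementary counting: 720 − 240 = 480.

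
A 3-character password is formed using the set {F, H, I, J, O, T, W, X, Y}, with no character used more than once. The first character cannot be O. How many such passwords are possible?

448

The first character has 9−1 = 8 choices (anything except O).
The remaining 2 characters are filled from the other 8 symbols without repetition: 8 × 7 = 56.
Total: 8 × 56 = 448.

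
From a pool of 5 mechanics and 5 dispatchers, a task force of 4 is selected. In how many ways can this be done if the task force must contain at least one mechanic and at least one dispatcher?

Unrestricted: C(10,4) = 210 ways to pick any 4 of the 10.
Selections missing a whole group: no mechanics → C(5,4) = 5; no dispatchers → C(5,4) = 5.
Both groups omitted at once is impossible, so 210 − 10 = 200.

200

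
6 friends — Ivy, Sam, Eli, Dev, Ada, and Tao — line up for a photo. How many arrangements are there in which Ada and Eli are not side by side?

480

There are 6! = 720 arrangements in all. If Ada and Eli are adjacent, merging them into one block gives 2·(5)! = 240 arrangements.
So 720 − 240 = 480 arrangements keep them apart.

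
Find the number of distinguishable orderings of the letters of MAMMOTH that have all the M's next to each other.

120

Treat the 3 copies of M as a single block. The multiset to arrange is then {MMM, A, H, O, T}, 5 items in all.
All 5 items are distinct, so there are (5)! = 120 arrangements.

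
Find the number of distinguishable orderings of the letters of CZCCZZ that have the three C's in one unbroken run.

Treat the 3 copies of C as a single block. The multiset to arrange is then {CCC, Z, Z, Z}, 4 items in all.
That gives (4)!/(3!) = 4 arrangements.

4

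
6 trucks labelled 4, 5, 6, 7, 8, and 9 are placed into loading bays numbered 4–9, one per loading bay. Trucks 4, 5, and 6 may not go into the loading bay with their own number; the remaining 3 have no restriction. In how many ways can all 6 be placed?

Let Aᵢ (for i ∈ {4, 5, 6}) be the placements that put truck i in its forbidden loading bay. Any j of these fix j positions, leaving (6−j)! ways to fill the rest, and there are C(3,j) ways to pick which j.
By inclusion–exclusion, the number of valid placements is Σ_{j=0}^{3} (−1)^j C(3,j)·(6−j)!.
Computing: 720 − 360 + 72 − 6 = 426.

426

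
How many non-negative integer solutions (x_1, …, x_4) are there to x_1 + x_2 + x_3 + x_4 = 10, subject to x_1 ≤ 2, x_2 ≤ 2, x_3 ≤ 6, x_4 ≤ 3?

Ignoring the caps, the number of non-negative solutions to x_1+…+x_4 = 10 is C(13,3) = 286.
Subtract solutions that violate a single cap (substitute x_i' = x_i − (cap_i+1)): x_1 ≥ 3 gives C(10,3) = 120; x_2 ≥ 3 gives C(10,3) = 120; x_3 ≥ 7 gives C(6,3) = 20; x_4 ≥ 4 gives C(9,3) = 84. Together 344.
Add back pairs where two caps are both exceeded: 35 + 1 + 20 + 1 + 20 + 0 = 77.
Subtract triples: 0 + 1 + 0 + 0 = 1.
By inclusion–exclusion the count is 286 − 344 + 77 − 1 = 18.

18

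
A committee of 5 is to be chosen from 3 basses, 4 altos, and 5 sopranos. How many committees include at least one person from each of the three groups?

590

With no constraint there are C(12,5) = 792 possible selections.
Selections missing a whole group: no basses → C(9,5) = 126; no altos → C(8,5) = 56; no sopranos → C(7,5) = 21.
Add back selections omitting two groups (i.e. drawn from a single group): C(3,5) + C(4,5) + C(5,5) = 1.
By inclusion–exclusion: 792 − 203 + 1 = 590.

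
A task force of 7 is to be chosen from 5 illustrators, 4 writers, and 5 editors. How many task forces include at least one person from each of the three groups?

3240

With no constraint there are C(14,7) = 3432 possible selections.
Subtract selections that omit an entire group: no illustrators → C(9,7) = 36; no writers → C(10,7) = 120; no editors → C(9,7) = 36.
Add back selections omitting two groups (i.e. drawn from a single group): C(5,7) + C(4,7) + C(5,7) = 0.
By inclusion–exclusion: 3432 − 192 + 0 = 3240.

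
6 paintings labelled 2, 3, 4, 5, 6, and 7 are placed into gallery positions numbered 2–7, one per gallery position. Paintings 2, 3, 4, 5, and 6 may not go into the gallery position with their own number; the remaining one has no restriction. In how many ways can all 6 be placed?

Let Aᵢ (for 2 ≤ i ≤ 6) be the placements that put painting i in its forbidden gallery position. Any j of these fix j positions, leaving (6−j)! ways to fill the rest, and there are C(5,j) ways to pick which j.
By inclusion–exclusion, the number of valid placements is Σ_{j=0}^{5} (−1)^j C(5,j)·(6−j)!.
Computing: 720 − 600 + 240 − 60 + 10 − 1 = 309.

309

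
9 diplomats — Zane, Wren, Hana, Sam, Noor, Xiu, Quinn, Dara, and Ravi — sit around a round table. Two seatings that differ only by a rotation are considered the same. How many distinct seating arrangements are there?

40320

Around a circle, 9 distinct people have 9!/9 = (8)! = 40320 rotationally distinct seatings.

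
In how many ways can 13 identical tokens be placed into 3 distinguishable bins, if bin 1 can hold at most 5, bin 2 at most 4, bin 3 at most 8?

15

Ignoring the caps, the number of non-negative solutions to x_1+…+x_3 = 13 is C(15,2) = 105.
Subtract solutions that violate a single cap (substitute x_i' = x_i − (cap_i+1)): x_1 ≥ 6 gives C(9,2) = 36; x_2 ≥ 5 gives C(10,2) = 45; x_3 ≥ 9 gives C(6,2) = 15. Together 96.
Add back pairs where two caps are both exceeded: 6 + 0 + 0 = 6.
By inclusion–exclusion the count is 105 − 96 + 6 = 15.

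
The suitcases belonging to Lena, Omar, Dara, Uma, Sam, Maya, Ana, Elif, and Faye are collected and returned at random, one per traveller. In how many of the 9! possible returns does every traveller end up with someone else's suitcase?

133496

Let Aᵢ be the assignments in which traveller i gets their own suitcase. We want the size of the complement of A₁∪…∪A_9.
By inclusion–exclusion this is Σ_{j=0}^{9} (−1)^j C(9,j)·(9−j)!.
Computing: 362880 − 362880 + 181440 − 60480 + 15120 − 3024 + 504 − 72 + 9 − 1 = 133496.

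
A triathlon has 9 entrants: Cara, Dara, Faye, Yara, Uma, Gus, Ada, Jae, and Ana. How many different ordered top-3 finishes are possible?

504

This is an ordered selection of 3 from 9: P(9,3).
That gives 9 × 8 × 7 = 504.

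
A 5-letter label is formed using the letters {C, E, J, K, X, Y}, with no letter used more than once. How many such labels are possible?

720

This is a permutation of 5 out of 6: P(6,5) = 6!/1!.
That product is 6 × 5 × 4 × 3 × 2 = 720.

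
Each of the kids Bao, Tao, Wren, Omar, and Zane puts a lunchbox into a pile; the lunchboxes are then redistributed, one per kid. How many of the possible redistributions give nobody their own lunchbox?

44

Count assignments avoiding every fixed point. For any j of the 5 kids fixed to their own lunchbox, the other 5−j can be arranged in (5−j)! ways.
By inclusion–exclusion this is Σ_{j=0}^{5} (−1)^j C(5,j)·(5−j)!.
Computing: 120 − 120 + 60 − 20 + 5 − 1 = 44.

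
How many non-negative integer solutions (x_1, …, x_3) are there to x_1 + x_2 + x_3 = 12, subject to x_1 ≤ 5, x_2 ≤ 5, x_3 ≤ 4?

Ignoring the caps, the number of non-negative solutions to x_1+…+x_3 = 12 is C(14,2) = 91.
Subtract solutions that violate a single cap (substitute x_i' = x_i − (cap_i+1)): x_1 ≥ 6 gives C(8,2) = 28; x_2 ≥ 6 gives C(8,2) = 28; x_3 ≥ 5 gives C(9,2) = 36. Together 92.
Add back pairs where two caps are both exceeded: 1 + 3 + 3 = 7.
By inclusion–exclusion the count is 91 − 92 + 7 = 6.

6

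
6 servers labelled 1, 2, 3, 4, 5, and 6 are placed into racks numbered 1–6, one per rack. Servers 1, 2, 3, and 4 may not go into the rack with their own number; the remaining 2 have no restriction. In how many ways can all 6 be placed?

362

Let Aᵢ (for 1 ≤ i ≤ 4) be the placements that put server i in its forbidden rack. Any j of these fix j positions, leaving (6−j)! ways to fill the rest, and there are C(4,j) ways to pick which j.
By inclusion–exclusion, the number of valid placements is Σ_{j=0}^{4} (−1)^j C(4,j)·(6−j)!.
Computing: 720 − 480 + 144 − 24 + 2 = 362.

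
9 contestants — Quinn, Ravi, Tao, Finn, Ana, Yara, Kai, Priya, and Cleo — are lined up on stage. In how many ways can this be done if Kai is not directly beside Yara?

Of the 9! = 362880 arrangements, those with Kai and Yara adjacent number 2 × 8! = 80640 (treat the pair as a block with 2 internal orders).
So 362880 − 80640 = 282240 arrangements keep them apart.

282240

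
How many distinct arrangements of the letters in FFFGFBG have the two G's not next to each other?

There are 7!/(4!·2!) = 105 arrangements of FFFGFBG in total.
Arrangements with the G's together: treat GG as one letter, giving (6)!/(4!) = 30.
Subtracting, 105 − 30 = 75 arrangements keep the G's apart.

75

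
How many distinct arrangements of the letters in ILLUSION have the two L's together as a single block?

2520

Treat the 2 copies of L as a single block. The multiset to arrange is then {LL, I, I, N, O, S, U}, 7 items in all.
That gives (7)!/(2!) = 2520 arrangements.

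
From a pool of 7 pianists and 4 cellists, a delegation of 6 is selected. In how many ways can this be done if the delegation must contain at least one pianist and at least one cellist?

455

Unrestricted: C(11,6) = 462 ways to pick any 6 of the 11.
Subtract selections that omit an entire group: no pianists → C(4,6) = 0; no cellists → C(7,6) = 7.
Both groups omitted at once is impossible, so 462 − 7 = 455.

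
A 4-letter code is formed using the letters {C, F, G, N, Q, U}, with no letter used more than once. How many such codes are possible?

360

This is a permutation of 4 out of 6: P(6,4) = 6!/2!.
6 × 5 × 4 × 3 = 360.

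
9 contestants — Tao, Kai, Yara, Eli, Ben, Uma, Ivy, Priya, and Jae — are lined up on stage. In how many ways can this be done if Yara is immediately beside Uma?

Treat {Yara, Uma} as a single unit. There are 8 units to order, and the pair itself can be ordered 2 ways.
That gives 2 × 8! = 2 × 40320 = 80640.

80640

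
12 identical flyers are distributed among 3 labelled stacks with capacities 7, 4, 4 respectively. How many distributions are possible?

Without the upper bounds there are C(14,2) = 91 ways to split 12 among 3 stacks.
Subtract solutions that violate a single cap (substitute x_i' = x_i − (cap_i+1)): x_1 ≥ 8 gives C(6,2) = 15; x_2 ≥ 5 gives C(9,2) = 36; x_3 ≥ 5 gives C(9,2) = 36. Together 87.
Add back pairs where two caps are both exceeded: 0 + 0 + 6 = 6.
By inclusion–exclusion the count is 91 − 87 + 6 = 10.

10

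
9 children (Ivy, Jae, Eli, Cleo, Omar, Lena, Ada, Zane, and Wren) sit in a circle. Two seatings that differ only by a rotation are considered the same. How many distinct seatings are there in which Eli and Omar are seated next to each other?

10080

Treat {Eli, Omar} as one unit (2 internal orders) and seat the resulting 8 units around the table: (7)! circular arrangements.
So 2 × (7)! = 2 × 5040 = 10080.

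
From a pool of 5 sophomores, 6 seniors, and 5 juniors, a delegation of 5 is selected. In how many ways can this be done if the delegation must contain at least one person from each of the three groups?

With no constraint there are C(16,5) = 4368 possible selections.
Selections missing a whole group: no sophomores → C(11,5) = 462; no seniors → C(10,5) = 252; no juniors → C(11,5) = 462.
Add back selections omitting two groups (i.e. drawn from a single group): C(5,5) + C(6,5) + C(5,5) = 8.
By inclusion–exclusion: 4368 − 1176 + 8 = 3200.

3200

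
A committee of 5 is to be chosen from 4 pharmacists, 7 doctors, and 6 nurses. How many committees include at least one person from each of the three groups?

Unrestricted: C(17,5) = 6188 ways to pick any 5 of the 17.
Subtract selections that omit an entire group: no pharmacists → C(13,5) = 1287; no doctors → C(10,5) = 252; no nurses → C(11,5) = 462.
Add back selections omitting two groups (i.e. drawn from a single group): C(4,5) + C(7,5) + C(6,5) = 27.
By inclusion–exclusion: 6188 − 2001 + 27 = 4214.

4214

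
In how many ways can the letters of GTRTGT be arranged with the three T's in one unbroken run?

12

Treat the 3 copies of T as a single block. The multiset to arrange is then {TTT, G, G, R}, 4 items in all.
That gives (4)!/(2!) = 12 arrangements.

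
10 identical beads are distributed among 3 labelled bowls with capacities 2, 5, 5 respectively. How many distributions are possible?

6

By stars and bars, unrestricted non-negative solutions to x_1+…+x_3 = 10 number C(10+2,2) = 66.
Subtract solutions that violate a single cap (substitute x_i' = x_i − (cap_i+1)): x_1 ≥ 3 gives C(9,2) = 36; x_2 ≥ 6 gives C(6,2) = 15; x_3 ≥ 6 gives C(6,2) = 15. Together 66.
Add back pairs where two caps are both exceeded: 3 + 3 + 0 = 6.
By inclusion–exclusion the count is 66 − 66 + 6 = 6.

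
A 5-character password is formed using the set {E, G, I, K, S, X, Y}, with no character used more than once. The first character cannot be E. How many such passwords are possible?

The first character has 7−1 = 6 choices (anything except E).
The remaining 4 characters are filled from the other 6 symbols without repetition: 6 × 5 × 4 × 3 = 360.
Total: 6 × 360 = 2160.

2160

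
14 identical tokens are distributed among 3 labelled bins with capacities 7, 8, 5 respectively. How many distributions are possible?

27

Ignoring the caps, the number of non-negative solutions to x_1+…+x_3 = 14 is C(16,2) = 120.
Subtract solutions that violate a single cap (substitute x_i' = x_i − (cap_i+1)): x_1 ≥ 8 gives C(8,2) = 28; x_2 ≥ 9 gives C(7,2) = 21; x_3 ≥ 6 gives C(10,2) = 45. Together 94.
Add back pairs where two caps are both exceeded: 0 + 1 + 0 = 1.
By inclusion–exclusion the count is 120 − 94 + 1 = 27.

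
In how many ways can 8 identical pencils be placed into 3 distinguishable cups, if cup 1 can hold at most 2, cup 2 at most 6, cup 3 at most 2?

6

By stars and bars, unrestricted non-negative solutions to x_1+…+x_3 = 8 number C(8+2,2) = 45.
Subtract solutions that violate a single cap (substitute x_i' = x_i − (cap_i+1)): x_1 ≥ 3 gives C(7,2) = 21; x_2 ≥ 7 gives C(3,2) = 3; x_3 ≥ 3 gives C(7,2) = 21. Together 45.
Add back pairs where two caps are both exceeded: 0 + 6 + 0 = 6.
By inclusion–exclusion the count is 45 − 45 + 6 = 6.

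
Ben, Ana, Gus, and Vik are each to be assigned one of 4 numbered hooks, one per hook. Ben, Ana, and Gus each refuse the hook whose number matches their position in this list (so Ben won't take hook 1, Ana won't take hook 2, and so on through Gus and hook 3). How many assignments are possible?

11

Let Aᵢ (for i ∈ {1, 2, 3}) be the placements that put person i in their forbidden hook. Any j of these fix j positions, leaving (4−j)! ways to fill the rest, and there are C(3,j) ways to pick which j.
By inclusion–exclusion, the number of valid placements is Σ_{j=0}^{3} (−1)^j C(3,j)·(4−j)!.
Computing: 24 − 18 + 6 − 1 = 11.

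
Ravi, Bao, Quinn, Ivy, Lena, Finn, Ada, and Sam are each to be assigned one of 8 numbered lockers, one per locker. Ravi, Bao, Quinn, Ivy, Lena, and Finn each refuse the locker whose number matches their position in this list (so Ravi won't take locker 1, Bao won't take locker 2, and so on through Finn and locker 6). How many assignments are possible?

Let Aᵢ (for 1 ≤ i ≤ 6) be the placements that put person i in their forbidden locker. Any j of these fix j positions, leaving (8−j)! ways to fill the rest, and there are C(6,j) ways to pick which j.
By inclusion–exclusion, the number of valid placements is Σ_{j=0}^{6} (−1)^j C(6,j)·(8−j)!.
Computing: 40320 − 30240 + 10800 − 2400 + 360 − 36 + 2 = 18806.

18806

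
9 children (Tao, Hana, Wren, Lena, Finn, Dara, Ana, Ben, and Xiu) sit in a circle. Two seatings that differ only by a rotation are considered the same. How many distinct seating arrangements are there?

40320

Around a circle, 9 distinct people have 9!/9 = (8)! = 40320 rotationally distinct seatings.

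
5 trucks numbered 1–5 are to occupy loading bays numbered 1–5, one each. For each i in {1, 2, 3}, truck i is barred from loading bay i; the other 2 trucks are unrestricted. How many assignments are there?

Let Aᵢ (for i ∈ {1, 2, 3}) be the placements that put truck i in its forbidden loading bay. Any j of these fix j positions, leaving (5−j)! ways to fill the rest, and there are C(3,j) ways to pick which j.
By inclusion–exclusion, the number of valid placements is Σ_{j=0}^{3} (−1)^j C(3,j)·(5−j)!.
Computing: 120 − 72 + 18 − 2 = 64.

64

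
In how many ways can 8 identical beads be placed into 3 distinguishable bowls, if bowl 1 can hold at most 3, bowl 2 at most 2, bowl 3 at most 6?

9

Without the upper bounds there are C(10,2) = 45 ways to split 8 among 3 bowls.
Subtract solutions that violate a single cap (substitute x_i' = x_i − (cap_i+1)): x_1 ≥ 4 gives C(6,2) = 15; x_2 ≥ 3 gives C(7,2) = 21; x_3 ≥ 7 gives C(3,2) = 3. Together 39.
Add back pairs where two caps are both exceeded: 3 + 0 + 0 = 3.
By inclusion–exclusion the count is 45 − 39 + 3 = 9.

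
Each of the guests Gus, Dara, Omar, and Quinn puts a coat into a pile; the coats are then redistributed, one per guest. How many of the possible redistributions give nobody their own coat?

Count assignments avoiding every fixed point. For any j of the 4 guests fixed to their own coat, the other 4−j can be arranged in (4−j)! ways.
By inclusion–exclusion this is Σ_{j=0}^{4} (−1)^j C(4,j)·(4−j)!.
Computing: 24 − 24 + 12 − 4 + 1 = 9.

9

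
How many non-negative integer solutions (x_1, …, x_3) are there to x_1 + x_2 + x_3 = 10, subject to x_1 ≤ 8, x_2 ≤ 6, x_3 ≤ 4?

32

By stars and bars, unrestricted non-negative solutions to x_1+…+x_3 = 10 number C(10+2,2) = 66.
Subtract solutions that violate a single cap (substitute x_i' = x_i − (cap_i+1)): x_1 ≥ 9 gives C(3,2) = 3; x_2 ≥ 7 gives C(5,2) = 10; x_3 ≥ 5 gives C(7,2) = 21. Together 34.
No two caps can be exceeded simultaneously, so the pair terms are all 0.
By inclusion–exclusion the count is 66 − 34 + 0 = 32.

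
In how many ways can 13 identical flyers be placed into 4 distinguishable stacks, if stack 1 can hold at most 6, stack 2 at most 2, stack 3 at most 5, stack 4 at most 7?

80

By stars and bars, unrestricted non-negative solutions to x_1+…+x_4 = 13 number C(13+3,3) = 560.
Subtract solutions that violate a single cap (substitute x_i' = x_i − (cap_i+1)): x_1 ≥ 7 gives C(9,3) = 84; x_2 ≥ 3 gives C(13,3) = 286; x_3 ≥ 6 gives C(10,3) = 120; x_4 ≥ 8 gives C(8,3) = 56. Together 546.
Add back pairs where two caps are both exceeded: 20 + 1 + 0 + 35 + 10 + 0 = 66.
By inclusion–exclusion the count is 560 − 546 + 66 = 80.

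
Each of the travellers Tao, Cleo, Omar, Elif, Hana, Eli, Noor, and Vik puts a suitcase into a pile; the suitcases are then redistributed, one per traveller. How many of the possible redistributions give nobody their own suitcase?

14833

Count assignments avoiding every fixed point. For any j of the 8 travellers fixed to their own suitcase, the other 8−j can be arranged in (8−j)! ways.
By inclusion–exclusion this is Σ_{j=0}^{8} (−1)^j C(8,j)·(8−j)!.
Computing: 40320 − 40320 + 20160 − 6720 + 1680 − 336 + 56 − 8 + 1 = 14833.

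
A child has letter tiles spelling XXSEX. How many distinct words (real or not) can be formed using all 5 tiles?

20

XXSEX has 5 letters with X appearing 3 times.
The number of distinct arrangements is 5!/(3!) = 120/6 = 20.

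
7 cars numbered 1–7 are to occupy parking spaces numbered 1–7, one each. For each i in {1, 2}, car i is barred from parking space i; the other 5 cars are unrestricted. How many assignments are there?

Let Aᵢ (for i ∈ {1, 2}) be the placements that put car i in its forbidden parking space. Any j of these fix j positions, leaving (7−j)! ways to fill the rest, and there are C(2,j) ways to pick which j.
By inclusion–exclusion, the number of valid placements is Σ_{j=0}^{2} (−1)^j C(2,j)·(7−j)!.
Computing: 5040 − 1440 + 120 = 3720.

3720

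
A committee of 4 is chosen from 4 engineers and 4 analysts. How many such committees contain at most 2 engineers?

Split by how many engineers are chosen (0 through 2).
Sum: C(4,0)·C(4,4) + C(4,1)·C(4,3) + C(4,2)·C(4,2) = 1 + 16 + 36 = 53.

53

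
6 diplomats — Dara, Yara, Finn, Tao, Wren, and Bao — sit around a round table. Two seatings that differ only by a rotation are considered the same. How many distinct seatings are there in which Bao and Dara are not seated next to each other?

All circular seatings of 6 people number (5)! = 120.
Seatings with Bao beside Dara: treat them as a block with 2 internal orders, giving 2 × (4)! = 48.
Subtracting, 120 − 48 = 72.

72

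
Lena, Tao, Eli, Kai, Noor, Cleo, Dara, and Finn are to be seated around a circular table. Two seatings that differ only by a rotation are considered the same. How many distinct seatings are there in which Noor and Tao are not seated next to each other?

3600

Without the restriction there are (7)! = 5040 seatings.
Those with Noor next to Tao: fuse the pair into one unit and seat 7 units around a circle — 2·(6)! = 1440.
Subtracting, 5040 − 1440 = 3600.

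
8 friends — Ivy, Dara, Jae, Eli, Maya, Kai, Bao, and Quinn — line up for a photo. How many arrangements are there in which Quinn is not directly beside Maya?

30240

There are 8! = 40320 arrangements in all. If Quinn and Maya are adjacent, merging them into one block gives 2·(7)! = 10080 arrangements.
So 40320 − 10080 = 30240 arrangements keep them apart.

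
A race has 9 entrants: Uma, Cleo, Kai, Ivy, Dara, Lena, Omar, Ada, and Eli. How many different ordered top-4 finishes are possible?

This is an ordered selection of 4 from 9: P(9,4).
That gives 9 × 8 × 7 × 6 = 3024.

3024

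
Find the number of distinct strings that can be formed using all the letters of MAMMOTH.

840

MAMMOTH has 7 letters with M appearing 3 times.
The number of distinct arrangements is 7!/(3!) = 5040/6 = 840.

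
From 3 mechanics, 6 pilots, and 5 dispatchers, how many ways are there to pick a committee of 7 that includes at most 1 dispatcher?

456

Split by how many dispatchers are chosen (0 through 1).
Sum: C(5,0)·C(9,7) + C(5,1)·C(9,6) = 36 + 420 = 456.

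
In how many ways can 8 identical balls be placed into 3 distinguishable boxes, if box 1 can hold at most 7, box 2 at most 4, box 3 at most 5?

28

Without the upper bounds there are C(10,2) = 45 ways to split 8 among 3 boxes.
Subtract solutions that violate a single cap (substitute x_i' = x_i − (cap_i+1)): x_1 ≥ 8 gives C(2,2) = 1; x_2 ≥ 5 gives C(5,2) = 10; x_3 ≥ 6 gives C(4,2) = 6. Together 17.
No two caps can be exceeded simultaneously, so the pair terms are all 0.
By inclusion–exclusion the count is 45 − 17 + 0 = 28.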